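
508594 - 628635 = -120041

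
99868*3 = 299604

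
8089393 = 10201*793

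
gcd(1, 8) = 1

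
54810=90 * 609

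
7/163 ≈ 0.0429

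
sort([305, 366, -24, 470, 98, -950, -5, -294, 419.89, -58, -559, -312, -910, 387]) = [-950, -910, -559, -312, -294, -58, -24, -5, 98, 305, 366, 387, 419.89, 470]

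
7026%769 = 105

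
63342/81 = 782 = 782.00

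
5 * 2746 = 13730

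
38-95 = -57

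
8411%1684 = 1675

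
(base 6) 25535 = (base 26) 5j1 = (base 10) 3875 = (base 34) 3bx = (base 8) 7443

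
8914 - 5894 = 3020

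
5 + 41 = 46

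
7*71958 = 503706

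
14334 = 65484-51150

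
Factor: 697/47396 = 2^(-2) * 17^(-1) = 1/68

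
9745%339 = 253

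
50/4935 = 10/987 ≈ 0.0101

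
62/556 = 31/278 ≈ 0.112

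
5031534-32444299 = -27412765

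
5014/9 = 557 + 1/9 ≈ 557.11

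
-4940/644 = -7-108/161 ≈ -7.67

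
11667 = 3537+8130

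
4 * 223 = 892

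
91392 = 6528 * 14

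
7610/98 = 77 + 32/49 ≈ 77.65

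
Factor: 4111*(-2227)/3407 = -1*17^1*131^1*3407^(-1)*4111^1 = -9155197/3407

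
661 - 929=-268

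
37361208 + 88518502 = 125879710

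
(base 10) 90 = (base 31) 2s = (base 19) 4e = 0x5a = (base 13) 6c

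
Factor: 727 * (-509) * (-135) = 3^3 * 5^1 * 509^1 * 727^1 = 49955805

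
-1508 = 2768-4276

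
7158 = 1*7158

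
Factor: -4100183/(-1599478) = 2^(-1)*661^1*6203^1*799739^(-1)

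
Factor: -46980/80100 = -1*3^2*5^(-1)*29^1*89^(-1) = -261/445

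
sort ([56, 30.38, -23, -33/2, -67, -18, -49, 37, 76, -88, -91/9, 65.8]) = [-88, -67, -49, -23, -18, -33/2, -91/9, 30.38, 37, 56, 65.8, 76]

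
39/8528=3/656≈0.00457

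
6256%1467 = 388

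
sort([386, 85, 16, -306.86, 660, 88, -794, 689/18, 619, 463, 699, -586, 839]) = [-794, -586, -306.86, 16, 689/18, 85, 88, 386, 463, 619, 660, 699, 839]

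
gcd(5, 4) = 1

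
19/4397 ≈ 0.00432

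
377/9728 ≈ 0.0388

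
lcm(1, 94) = 94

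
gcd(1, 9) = 1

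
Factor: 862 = 2^1*431^1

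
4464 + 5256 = 9720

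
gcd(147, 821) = 1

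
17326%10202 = 7124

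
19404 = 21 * 924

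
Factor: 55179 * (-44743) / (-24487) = 3^2 * 47^ (-1) * 101^1 * 443^1 * 521^ (-1) * 6131^1 = 2468873997/24487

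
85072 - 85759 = -687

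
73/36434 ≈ 0.00200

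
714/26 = 27 + 6/13 ≈ 27.46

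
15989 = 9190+6799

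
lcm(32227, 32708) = 2191436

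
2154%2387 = 2154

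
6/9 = 2/3 ≈ 0.667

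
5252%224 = 100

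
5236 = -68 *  (-77)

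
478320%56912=23024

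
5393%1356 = 1325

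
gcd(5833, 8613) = 1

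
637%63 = 7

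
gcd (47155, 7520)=5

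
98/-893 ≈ -0.110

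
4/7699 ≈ 0.000520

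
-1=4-5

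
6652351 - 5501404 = 1150947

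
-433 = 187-620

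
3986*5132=20456152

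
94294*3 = 282882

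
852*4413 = 3759876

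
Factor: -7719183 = -1*3^2*857687^1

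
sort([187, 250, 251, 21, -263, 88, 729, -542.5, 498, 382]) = [-542.5, -263, 21, 88, 187, 250, 251, 382, 498, 729]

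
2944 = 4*736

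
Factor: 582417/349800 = 2^(-3)*3^2*5^(-2)*37^1 = 333/200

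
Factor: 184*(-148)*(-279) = 2^5*3^2*23^1*31^1*37^1 = 7597728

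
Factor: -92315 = -1*5^1*37^1*499^1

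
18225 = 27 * 675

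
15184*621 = 9429264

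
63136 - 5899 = 57237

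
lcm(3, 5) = 15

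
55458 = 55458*1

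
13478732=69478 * 194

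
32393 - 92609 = -60216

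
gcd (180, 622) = 2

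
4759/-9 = -528 - 7/9 ≈ -528.78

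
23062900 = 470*49070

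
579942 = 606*957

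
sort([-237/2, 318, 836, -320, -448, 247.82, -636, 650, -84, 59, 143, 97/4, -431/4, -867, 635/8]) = [-867, -636, -448, -320, -237/2, -431/4, -84, 97/4, 59, 635/8, 143, 247.82, 318, 650, 836]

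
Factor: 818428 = 2^2 * 13^1 * 15739^1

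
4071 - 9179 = -5108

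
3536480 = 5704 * 620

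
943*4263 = 4020009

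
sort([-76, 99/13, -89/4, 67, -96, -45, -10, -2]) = [-96, -76, -45, -89/4, -10, -2, 99/13, 67]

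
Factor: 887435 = 5^1*177487^1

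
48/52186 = 24/26093 ≈ 0.000920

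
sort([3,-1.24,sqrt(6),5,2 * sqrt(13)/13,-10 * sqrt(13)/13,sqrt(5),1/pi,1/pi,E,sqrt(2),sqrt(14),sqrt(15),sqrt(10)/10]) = [-10 * sqrt(13)/13,-1.24,sqrt(10)/10,1/pi,1/pi,2 * sqrt(13)/13,sqrt(2),sqrt(5),sqrt(6),E,3,sqrt(14),sqrt(15),5]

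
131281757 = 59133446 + 72148311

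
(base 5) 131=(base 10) 41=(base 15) 2b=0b101001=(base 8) 51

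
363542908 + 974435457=1337978365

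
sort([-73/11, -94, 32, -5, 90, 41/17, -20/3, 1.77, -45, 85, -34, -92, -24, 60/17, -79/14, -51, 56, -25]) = [-94, -92, -51, -45, -34, -25, -24, -20/3, -73/11, -79/14, -5, 1.77, 41/17, 60/17, 32, 56, 85, 90]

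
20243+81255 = 101498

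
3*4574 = 13722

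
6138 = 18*341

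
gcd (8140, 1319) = 1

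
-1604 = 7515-9119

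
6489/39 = 166 + 5/13 ≈ 166.38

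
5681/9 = 631 + 2/9 ≈ 631.22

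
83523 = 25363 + 58160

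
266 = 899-633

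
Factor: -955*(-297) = 3^3*5^1*11^1*191^1 = 283635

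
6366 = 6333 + 33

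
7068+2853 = 9921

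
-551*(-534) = 294234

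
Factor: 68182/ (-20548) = -1*2^ (-1)*11^ (-1)*73^1 = -73/22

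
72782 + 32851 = 105633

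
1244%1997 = 1244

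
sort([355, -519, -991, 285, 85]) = [-991, -519, 85, 285, 355]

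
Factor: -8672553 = -1*3^2*61^1*15797^1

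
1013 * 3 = 3039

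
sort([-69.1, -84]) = [-84, -69.1]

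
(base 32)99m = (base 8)22466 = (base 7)36526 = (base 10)9526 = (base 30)ahg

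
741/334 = 2 + 73/334 ≈ 2.22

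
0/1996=0=0.00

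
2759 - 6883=-4124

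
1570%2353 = 1570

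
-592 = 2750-3342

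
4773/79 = 60+33/79 ≈ 60.42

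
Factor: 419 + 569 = 2^2*13^1*19^1 = 988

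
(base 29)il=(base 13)32a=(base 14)2ab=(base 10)543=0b1000011111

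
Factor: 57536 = 2^6*29^1*31^1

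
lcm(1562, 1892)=134332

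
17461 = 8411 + 9050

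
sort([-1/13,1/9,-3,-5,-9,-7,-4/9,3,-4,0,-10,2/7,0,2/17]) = [-10,-9,-7,-5,-4,-3,-4/9,-1/13,0,0,1/9,2/17,2/7,3]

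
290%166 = 124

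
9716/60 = 2429/15 ≈ 161.93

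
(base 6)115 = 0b101111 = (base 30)1h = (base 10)47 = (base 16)2f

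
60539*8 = 484312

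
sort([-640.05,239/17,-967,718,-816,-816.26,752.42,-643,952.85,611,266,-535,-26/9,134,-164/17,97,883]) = [-967,-816.26,-816,-643,-640.05,-535,-164/17,-26/9,239/17,97,134,266,611,718,752.42,883,952.85]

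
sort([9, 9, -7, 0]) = [-7, 0, 9, 9]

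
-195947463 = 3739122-199686585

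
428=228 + 200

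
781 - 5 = 776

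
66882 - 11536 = 55346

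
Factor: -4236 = -1 * 2^2 * 3^1 * 353^1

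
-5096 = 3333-8429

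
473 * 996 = 471108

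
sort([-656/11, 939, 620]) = [-656/11, 620, 939]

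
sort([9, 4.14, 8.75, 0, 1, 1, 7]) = [0, 1, 1, 4.14, 7, 8.75, 9]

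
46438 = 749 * 62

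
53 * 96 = 5088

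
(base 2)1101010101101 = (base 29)83e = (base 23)ckl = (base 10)6829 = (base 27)99p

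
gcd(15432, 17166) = 6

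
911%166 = 81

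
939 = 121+818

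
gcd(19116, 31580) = 4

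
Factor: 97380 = 2^2*3^2*5^1*541^1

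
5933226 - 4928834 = 1004392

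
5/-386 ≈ -0.0130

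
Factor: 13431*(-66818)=-1*2^1*3^1*11^2*37^1*33409^1=-897432558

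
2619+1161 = 3780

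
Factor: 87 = 3^1*29^1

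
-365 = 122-487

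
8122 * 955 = 7756510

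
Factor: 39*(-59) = -1*3^1*13^1*59^1 = -2301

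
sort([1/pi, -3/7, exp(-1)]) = [-3/7, 1/pi, exp(-1)]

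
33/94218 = 11/31406 ≈ 0.000350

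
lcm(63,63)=63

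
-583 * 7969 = -4645927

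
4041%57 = 51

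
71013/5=14202 + 3/5=14202.60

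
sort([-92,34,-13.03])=[-92,-13.03,34]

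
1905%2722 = 1905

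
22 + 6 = 28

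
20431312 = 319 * 64048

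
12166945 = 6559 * 1855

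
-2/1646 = -1/823 ≈ -0.00122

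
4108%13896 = 4108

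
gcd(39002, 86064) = 2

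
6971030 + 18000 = 6989030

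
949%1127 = 949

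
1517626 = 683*2222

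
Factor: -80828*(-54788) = 2^4*11^2*167^1*13697^1 = 4428404464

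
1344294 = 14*96021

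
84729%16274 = 3359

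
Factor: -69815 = -1*5^1*13963^1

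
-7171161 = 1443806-8614967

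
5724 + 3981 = 9705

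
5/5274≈0.000948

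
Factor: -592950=-1*2^1*3^1*5^2*59^1*67^1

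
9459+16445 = 25904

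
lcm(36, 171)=684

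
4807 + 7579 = 12386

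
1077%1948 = 1077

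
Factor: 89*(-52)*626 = -1*2^3*13^1*89^1*313^1 = -2897128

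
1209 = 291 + 918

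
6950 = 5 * 1390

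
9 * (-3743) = -33687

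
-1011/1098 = -337/366 ≈ -0.921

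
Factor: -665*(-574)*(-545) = -1*2^1*5^2*7^2*19^1*41^1*109^1 = -208031950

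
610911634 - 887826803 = -276915169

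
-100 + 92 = -8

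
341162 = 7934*43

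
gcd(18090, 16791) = 3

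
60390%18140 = 5970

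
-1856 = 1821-3677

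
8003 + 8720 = 16723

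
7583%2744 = 2095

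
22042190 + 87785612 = 109827802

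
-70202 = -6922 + -63280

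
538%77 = 76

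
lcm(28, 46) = 644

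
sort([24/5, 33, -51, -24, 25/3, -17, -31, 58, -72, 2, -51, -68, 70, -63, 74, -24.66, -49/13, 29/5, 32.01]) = [-72, -68, -63, -51, -51, -31, -24.66, -24, -17, -49/13, 2, 24/5, 29/5, 25/3, 32.01, 33, 58, 70, 74]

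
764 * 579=442356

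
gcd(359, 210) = 1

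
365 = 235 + 130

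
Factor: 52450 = 2^1 * 5^2 * 1049^1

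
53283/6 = 17761/2 = 8880.50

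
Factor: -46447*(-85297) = 46447^1*85297^1 = 3961789759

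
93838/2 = 46919 = 46919.00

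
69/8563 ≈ 0.00806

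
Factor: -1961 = -1*37^1*53^1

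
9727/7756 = 1+1971/7756 ≈ 1.25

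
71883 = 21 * 3423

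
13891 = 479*29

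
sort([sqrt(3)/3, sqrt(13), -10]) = [-10, sqrt(3)/3, sqrt(13)]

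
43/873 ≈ 0.0493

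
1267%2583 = 1267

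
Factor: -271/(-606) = 2^(-1) * 3^(-1) * 101^(-1) * 271^1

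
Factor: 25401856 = 2^9*49613^1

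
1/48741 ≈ 0.0000205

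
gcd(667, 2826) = 1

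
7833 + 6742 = 14575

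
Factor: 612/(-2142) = -1 * 2^1 * 7^(-1) = -2/7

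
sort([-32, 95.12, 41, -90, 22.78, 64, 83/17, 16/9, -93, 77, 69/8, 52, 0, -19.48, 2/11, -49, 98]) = [-93, -90, -49, -32, -19.48, 0, 2/11, 16/9, 83/17, 69/8, 22.78, 41, 52, 64, 77, 95.12, 98]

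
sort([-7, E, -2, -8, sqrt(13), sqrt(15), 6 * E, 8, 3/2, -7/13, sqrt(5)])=[-8, -7, -2, -7/13, 3/2, sqrt(5), E, sqrt(13), sqrt(15), 8, 6 * E]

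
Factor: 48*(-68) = -1*2^6*3^1*17^1 = -3264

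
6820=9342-2522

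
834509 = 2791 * 299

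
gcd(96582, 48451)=1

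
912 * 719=655728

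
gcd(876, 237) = 3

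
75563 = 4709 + 70854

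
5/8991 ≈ 0.000556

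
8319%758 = 739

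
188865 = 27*6995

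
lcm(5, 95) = 95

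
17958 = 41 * 438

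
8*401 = 3208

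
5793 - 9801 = -4008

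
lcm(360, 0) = 0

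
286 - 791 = -505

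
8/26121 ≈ 0.000306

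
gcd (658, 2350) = 94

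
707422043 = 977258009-269835966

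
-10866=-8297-2569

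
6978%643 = 548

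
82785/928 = 89+193/928≈89.21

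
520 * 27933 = 14525160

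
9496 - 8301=1195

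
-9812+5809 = -4003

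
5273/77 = 68 + 37/77 ≈ 68.48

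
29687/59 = 503 + 10/59 ≈ 503.17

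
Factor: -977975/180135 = -1 * 3^(-2) * 5^1 * 4003^(-1) * 39119^1 = -195595/36027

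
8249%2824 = 2601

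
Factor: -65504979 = -1*3^2*53^1*89^1*1543^1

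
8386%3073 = 2240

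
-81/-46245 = 27/15415 ≈ 0.00175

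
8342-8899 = -557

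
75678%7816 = 5334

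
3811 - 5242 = -1431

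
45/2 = 22 + 1/2 = 22.50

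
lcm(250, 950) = 4750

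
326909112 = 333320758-6411646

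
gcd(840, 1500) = 60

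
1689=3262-1573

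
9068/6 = 4534/3 ≈ 1511.33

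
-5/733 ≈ -0.00682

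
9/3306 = 3/1102 ≈ 0.00272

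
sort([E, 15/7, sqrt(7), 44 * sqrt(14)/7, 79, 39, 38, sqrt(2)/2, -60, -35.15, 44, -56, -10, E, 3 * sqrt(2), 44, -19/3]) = [-60, -56, -35.15, -10, -19/3, sqrt(2)/2, 15/7, sqrt(7), E, E, 3 * sqrt(2), 44 * sqrt(14)/7, 38, 39, 44, 44, 79]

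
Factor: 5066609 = 31^1*353^1*463^1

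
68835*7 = 481845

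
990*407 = 402930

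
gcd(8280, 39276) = 36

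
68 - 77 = -9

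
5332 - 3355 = 1977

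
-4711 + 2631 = -2080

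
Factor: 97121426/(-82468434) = -1*3^(-1)*19^1*1361^(-1)*1453^1*1759^1*10099^(-1) = -48560713/41234217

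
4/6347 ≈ 0.000630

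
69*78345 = 5405805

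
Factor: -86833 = -1*71^1*1223^1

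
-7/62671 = -1/8953 ≈ -0.000112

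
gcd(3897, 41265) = 9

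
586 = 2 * 293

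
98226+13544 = 111770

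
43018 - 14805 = 28213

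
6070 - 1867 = 4203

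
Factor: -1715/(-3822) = 2^(-1)*3^(-1)*5^1*7^1*13^(-1) = 35/78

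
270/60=4 + 1/2=4.50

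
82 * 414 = 33948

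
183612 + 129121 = 312733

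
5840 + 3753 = 9593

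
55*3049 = 167695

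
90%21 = 6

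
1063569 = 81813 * 13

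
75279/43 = 1750 + 29/43 ≈ 1750.67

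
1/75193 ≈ 0.0000133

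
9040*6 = 54240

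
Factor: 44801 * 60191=23^1 * 71^1 * 631^1 * 2617^1=2696616991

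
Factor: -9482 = -1*2^1*11^1*431^1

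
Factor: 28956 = 2^2*3^1*19^1*127^1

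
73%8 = 1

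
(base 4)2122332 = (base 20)14fi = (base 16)26be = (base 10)9918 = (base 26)ehc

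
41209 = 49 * 841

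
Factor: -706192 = -1*2^4*19^1*23^1*101^1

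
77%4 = 1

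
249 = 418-169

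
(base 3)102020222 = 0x200f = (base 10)8207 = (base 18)175h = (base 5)230312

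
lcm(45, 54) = 270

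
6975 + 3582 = 10557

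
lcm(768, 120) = 3840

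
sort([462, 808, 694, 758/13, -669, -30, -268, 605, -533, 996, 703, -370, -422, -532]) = [-669, -533, -532, -422, -370, -268, -30, 758/13, 462, 605, 694, 703, 808, 996]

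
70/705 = 14/141 ≈ 0.0993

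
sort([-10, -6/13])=[-10, -6/13]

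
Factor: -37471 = -1*7^1*53^1*101^1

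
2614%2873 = 2614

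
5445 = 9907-4462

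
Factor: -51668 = -1 * 2^2 * 12917^1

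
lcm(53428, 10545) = 801420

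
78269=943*83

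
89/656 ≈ 0.136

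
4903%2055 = 793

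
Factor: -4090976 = -1*2^5*127843^1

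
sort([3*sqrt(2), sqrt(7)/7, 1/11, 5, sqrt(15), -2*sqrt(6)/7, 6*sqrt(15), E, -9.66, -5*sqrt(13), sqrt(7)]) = [-5*sqrt(13), -9.66, -2*sqrt(6)/7, 1/11, sqrt(7)/7, sqrt(7), E, sqrt(15), 3*sqrt(2), 5, 6*sqrt(15)]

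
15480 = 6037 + 9443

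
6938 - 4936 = 2002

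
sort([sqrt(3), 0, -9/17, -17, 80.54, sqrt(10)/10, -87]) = [-87, -17, -9/17, 0, sqrt(10)/10, sqrt(3), 80.54]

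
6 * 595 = 3570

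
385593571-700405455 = -314811884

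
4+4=8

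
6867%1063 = 489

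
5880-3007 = 2873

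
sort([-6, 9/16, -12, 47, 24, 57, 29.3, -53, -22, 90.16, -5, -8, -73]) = [-73, -53, -22, -12, -8, -6, -5, 9/16, 24, 29.3, 47, 57, 90.16]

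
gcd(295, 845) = 5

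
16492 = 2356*7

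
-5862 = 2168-8030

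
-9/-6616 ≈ 0.00136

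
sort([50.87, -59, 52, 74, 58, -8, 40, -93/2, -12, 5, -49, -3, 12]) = [-59, -49, -93/2, -12, -8, -3, 5, 12, 40, 50.87, 52, 58, 74]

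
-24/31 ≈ -0.774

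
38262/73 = 524 + 10/73 ≈ 524.14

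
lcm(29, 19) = 551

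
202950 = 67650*3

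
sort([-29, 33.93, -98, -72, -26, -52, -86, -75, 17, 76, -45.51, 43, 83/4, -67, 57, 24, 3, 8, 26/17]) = [-98, -86, -75, -72, -67, -52, -45.51, -29, -26, 26/17, 3, 8, 17, 83/4, 24, 33.93, 43, 57, 76]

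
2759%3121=2759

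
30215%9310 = 2285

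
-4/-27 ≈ 0.148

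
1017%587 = 430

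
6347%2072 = 131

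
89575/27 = 3317 + 16/27 ≈ 3317.59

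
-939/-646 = 1 + 293/646 ≈ 1.45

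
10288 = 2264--8024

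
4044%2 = 0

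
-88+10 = -78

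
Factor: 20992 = 2^9 * 41^1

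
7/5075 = 1/725 ≈ 0.00138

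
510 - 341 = 169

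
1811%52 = 43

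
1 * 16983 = 16983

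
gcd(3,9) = 3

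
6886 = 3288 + 3598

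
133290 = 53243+80047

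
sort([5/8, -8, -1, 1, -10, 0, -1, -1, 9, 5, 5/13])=[-10, -8, -1, -1, -1, 0, 5/13, 5/8, 1, 5, 9]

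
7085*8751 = 62000835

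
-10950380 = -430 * 25466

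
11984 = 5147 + 6837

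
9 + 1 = 10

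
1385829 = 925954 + 459875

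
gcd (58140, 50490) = 1530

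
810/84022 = 405/42011 ≈ 0.00964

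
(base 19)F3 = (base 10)288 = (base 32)90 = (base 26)B2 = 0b100100000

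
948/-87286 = -474/43643≈-0.0109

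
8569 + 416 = 8985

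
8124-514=7610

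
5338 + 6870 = 12208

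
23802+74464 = 98266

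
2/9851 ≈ 0.000203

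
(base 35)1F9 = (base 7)5062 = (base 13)A54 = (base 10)1759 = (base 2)11011011111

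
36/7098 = 6/1183 ≈ 0.00507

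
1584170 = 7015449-5431279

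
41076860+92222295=133299155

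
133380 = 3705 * 36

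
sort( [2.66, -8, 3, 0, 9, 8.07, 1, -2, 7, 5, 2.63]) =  [-8, -2, 0, 1, 2.63, 2.66, 3, 5, 7, 8.07, 9]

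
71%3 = 2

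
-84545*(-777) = 65691465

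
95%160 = 95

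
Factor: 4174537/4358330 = 2^(-1)*5^(-1)*17^1*59^(-1)*83^(-1)*89^(-1)*245561^1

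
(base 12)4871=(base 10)8149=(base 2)1111111010101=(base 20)1079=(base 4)1333111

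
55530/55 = 11106/11 ≈ 1009.64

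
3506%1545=416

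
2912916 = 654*4454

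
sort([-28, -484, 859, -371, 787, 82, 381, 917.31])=[-484, -371, -28, 82, 381, 787, 859, 917.31]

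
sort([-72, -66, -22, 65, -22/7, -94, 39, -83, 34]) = [-94, -83, -72, -66, -22, -22/7, 34, 39, 65]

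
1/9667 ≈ 0.000103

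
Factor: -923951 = -1*7^1*19^1*6947^1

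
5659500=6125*924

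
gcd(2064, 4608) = 48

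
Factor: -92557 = -1*92557^1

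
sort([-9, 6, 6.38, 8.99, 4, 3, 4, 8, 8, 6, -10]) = [-10, -9, 3, 4, 4, 6, 6, 6.38, 8, 8, 8.99]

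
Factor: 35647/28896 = 2^(-5) * 3^(-1) * 7^(-1) * 829^1 = 829/672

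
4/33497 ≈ 0.000119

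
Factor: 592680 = 2^3*3^1*5^1*11^1*449^1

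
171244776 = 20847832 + 150396944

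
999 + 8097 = 9096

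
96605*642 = 62020410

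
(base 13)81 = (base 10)105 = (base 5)410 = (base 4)1221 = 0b1101001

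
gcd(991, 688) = 1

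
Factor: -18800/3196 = -1*2^2*5^2*17^(-1) = -100/17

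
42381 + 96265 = 138646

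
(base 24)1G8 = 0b1111001000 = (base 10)968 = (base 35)RN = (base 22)200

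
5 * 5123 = 25615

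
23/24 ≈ 0.958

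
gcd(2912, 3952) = 208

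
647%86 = 45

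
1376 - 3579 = -2203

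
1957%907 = 143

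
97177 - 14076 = 83101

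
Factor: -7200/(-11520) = 2^(-3)*5^1 = 5/8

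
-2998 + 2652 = -346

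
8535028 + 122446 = 8657474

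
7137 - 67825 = -60688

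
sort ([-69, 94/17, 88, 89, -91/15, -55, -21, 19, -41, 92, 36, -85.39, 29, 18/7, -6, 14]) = [-85.39, -69, -55, -41, -21, -91/15, -6, 18/7, 94/17, 14, 19, 29, 36, 88, 89, 92]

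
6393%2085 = 138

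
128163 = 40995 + 87168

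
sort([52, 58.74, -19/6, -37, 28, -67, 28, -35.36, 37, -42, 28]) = [-67, -42, -37, -35.36, -19/6, 28, 28, 28, 37, 52, 58.74]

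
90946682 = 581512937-490566255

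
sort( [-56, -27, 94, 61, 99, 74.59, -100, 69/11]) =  [-100, -56, -27, 69/11, 61, 74.59, 94, 99]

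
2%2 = 0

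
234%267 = 234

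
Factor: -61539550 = -1*2^1*5^2*1230791^1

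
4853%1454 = 491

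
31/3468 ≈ 0.00894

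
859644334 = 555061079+304583255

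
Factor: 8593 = 13^1*661^1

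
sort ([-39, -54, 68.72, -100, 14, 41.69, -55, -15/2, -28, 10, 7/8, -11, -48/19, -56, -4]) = [-100, -56, -55, -54, -39, -28, -11, -15/2, -4, -48/19, 7/8, 10, 14, 41.69, 68.72]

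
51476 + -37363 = 14113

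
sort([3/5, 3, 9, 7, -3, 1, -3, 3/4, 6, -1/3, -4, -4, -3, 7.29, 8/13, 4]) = [-4, -4, -3, -3, -3, -1/3, 3/5, 8/13, 3/4, 1, 3, 4, 6, 7, 7.29, 9]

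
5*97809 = 489045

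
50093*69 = 3456417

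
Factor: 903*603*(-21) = -1*3^4*7^2*43^1*67^1 = -11434689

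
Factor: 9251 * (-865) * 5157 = -1 * 3^3 * 5^1 * 11^1 * 29^2 * 173^1 * 191^1 = -41266907055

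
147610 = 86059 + 61551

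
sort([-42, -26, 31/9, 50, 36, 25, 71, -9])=[-42, -26, -9, 31/9, 25, 36, 50, 71]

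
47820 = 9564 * 5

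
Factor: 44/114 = 2^1*3^(-1)*11^1*19^(-1) = 22/57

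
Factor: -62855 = -1 * 5^1 * 13^1 * 967^1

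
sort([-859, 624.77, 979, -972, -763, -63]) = [-972, -859, -763, -63, 624.77, 979]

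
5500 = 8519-3019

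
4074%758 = 284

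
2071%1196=875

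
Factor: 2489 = 19^1 * 131^1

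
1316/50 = 658/25 = 26.32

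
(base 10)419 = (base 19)131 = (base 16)1a3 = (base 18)155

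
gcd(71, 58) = 1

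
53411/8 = 6676 + 3/8 ≈ 6676.38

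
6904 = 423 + 6481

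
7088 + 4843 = 11931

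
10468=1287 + 9181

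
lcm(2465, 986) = 4930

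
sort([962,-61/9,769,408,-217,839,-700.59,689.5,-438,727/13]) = [-700.59,-438,-217,-61/9,727/13,408,689.5,769,839,962]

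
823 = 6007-5184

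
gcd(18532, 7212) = 4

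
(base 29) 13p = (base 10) 953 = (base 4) 32321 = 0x3b9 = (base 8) 1671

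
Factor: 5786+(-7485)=-1 * 1699^1=-1699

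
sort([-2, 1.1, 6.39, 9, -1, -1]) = [-2, -1, -1, 1.1, 6.39, 9]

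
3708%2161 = 1547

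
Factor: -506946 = -1*2^1*3^1*11^1*7681^1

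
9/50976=1/5664 ≈ 0.000177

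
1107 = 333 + 774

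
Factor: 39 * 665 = 3^1 * 5^1 * 7^1 * 13^1 * 19^1 = 25935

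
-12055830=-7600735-4455095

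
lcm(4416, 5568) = 128064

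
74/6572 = 37/3286 ≈ 0.0113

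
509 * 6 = 3054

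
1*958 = 958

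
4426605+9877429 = 14304034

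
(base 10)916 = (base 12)644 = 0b1110010100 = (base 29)12h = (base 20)25g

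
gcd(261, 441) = 9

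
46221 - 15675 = 30546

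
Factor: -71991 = -1 * 3^2 * 19^1 * 421^1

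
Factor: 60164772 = 2^2 * 3^1 * 103^1 * 48677^1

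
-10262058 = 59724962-69987020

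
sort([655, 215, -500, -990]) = [-990, -500, 215, 655]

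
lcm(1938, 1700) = 96900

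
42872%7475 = 5497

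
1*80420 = 80420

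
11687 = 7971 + 3716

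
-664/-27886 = 332/13943 ≈ 0.0238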